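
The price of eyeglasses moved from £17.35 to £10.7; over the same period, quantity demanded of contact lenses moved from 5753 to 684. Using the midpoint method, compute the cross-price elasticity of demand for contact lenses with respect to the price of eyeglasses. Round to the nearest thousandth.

%ΔQ_x = (684 − 5753)/[(5753+684)/2] = -5069/3218.5 ≈ -1.5750.
%ΔP_y = (10.7 − 17.35)/[(17.35+10.7)/2] ≈ -0.4742.
E_xy = -1.5750/-0.4742 ≈ 3.322.
E_xy > 0, so contact lenses and eyeglasses are substitutes.

3.322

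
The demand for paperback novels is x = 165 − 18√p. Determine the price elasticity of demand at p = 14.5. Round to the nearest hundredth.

-0.36

At p = 14.5, x = 96.458.
dx/dp = −18/(2√p) = −18/(2·3.8079).
Point elasticity E = (dx/dp)·(p/x) = -2.3635 × 14.5/96.458 ≈ -0.36.
|E| < 1, so demand is inelastic at this price.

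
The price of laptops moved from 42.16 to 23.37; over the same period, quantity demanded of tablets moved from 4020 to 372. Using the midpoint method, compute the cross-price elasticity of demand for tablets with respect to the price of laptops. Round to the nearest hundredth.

%ΔQ_x = (372 − 4020)/[(4020+372)/2] = -3648/2196 ≈ -1.6612.
%ΔP_y = (23.37 − 42.16)/[(42.16+23.37)/2] ≈ -0.5735.
E_xy = -1.6612/-0.5735 ≈ 2.90.
E_xy > 0, so tablets and laptops are substitutes.

2.90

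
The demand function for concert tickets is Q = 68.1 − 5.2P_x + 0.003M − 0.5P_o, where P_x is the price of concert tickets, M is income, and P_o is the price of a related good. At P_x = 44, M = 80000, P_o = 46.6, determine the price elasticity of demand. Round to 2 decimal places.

-4.09

Substituting, Q = 68.1 − 5.2(44) + 0.003(80000) − 0.5(46.6) = 68.1 − 228.8 + 240 − 23.3 = 56.
∂Q/∂P_x = −5.2, so E_p = (−5.2)·(44/56) ≈ -4.09.
|E_p| > 1: demand is elastic.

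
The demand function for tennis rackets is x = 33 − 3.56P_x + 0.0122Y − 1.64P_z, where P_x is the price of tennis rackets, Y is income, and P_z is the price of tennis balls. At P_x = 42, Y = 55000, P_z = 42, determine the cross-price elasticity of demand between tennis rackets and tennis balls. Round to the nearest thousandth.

First evaluate x: 33 − 3.56(42) + 0.0122(55000) − 1.64(42) = 33 − 149.52 + 671 − 68.88 = 485.6.
∂x/∂P_z = −1.64, so E_xy = -1.64·(42/485.6) ≈ -0.142.
E_xy < 0: the goods are complements.

-0.142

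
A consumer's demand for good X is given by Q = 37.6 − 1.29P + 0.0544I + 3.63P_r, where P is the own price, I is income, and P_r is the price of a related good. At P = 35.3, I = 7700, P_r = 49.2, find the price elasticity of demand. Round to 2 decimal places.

-0.08

At the given point, Q = 37.6 − 1.29(35.3) + 0.0544(7700) + 3.63(49.2) = 37.6 − 45.537 + 418.88 + 178.596 = 589.539.
∂Q/∂P = −1.29, so E_p = (−1.29)·(35.3/589.539) ≈ -0.08.
|E_p| < 1: demand is inelastic.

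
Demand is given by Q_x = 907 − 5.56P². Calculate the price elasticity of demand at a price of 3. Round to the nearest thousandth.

-0.117

At P = 3, Q_x = 856.96.
dQ_x/dP = −2·5.56·P = −33.36.
Point elasticity E = (dQ_x/dP)·(P/Q_x) = -33.36 × 3/856.96 ≈ -0.117.
|E| < 1, so demand is inelastic at this price.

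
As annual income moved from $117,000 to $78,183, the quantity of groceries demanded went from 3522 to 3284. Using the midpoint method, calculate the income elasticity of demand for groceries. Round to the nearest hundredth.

%ΔQ = (3284 − 3522)/[(3522+3284)/2] = -238/3403 ≈ -0.0699.
%ΔY = (78,183 − 117,000)/[(117,000+78,183)/2] = -38817/97591.5 ≈ -0.3977.
E_I = %ΔQ/%ΔY ≈ 0.18.
E_I ∈ (0,1): normal good (necessity).

0.18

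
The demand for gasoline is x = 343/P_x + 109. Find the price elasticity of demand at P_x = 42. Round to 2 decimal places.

At P_x = 42, x = 117.1667.
dx/dP_x = −343/P_x² = −0.1944.
Point elasticity E = (dx/dP_x)·(P_x/x) = -0.1944 × 42/117.1667 ≈ -0.07.
|E| < 1, so demand is inelastic at this price.

-0.07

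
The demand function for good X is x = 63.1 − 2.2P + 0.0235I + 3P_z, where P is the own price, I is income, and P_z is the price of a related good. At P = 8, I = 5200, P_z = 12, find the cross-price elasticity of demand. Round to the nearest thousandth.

Substituting, x = 63.1 − 2.2(8) + 0.0235(5200) + 3(12) = 63.1 − 17.6 + 122.2 + 36 = 203.7.
∂x/∂P_z = +3, so E_xy = 3·(12/203.7) ≈ 0.177.
E_xy > 0: the goods are substitutes.

0.177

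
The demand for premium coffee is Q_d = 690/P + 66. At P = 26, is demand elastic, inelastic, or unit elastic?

inelastic

At P = 26, Q_d = 92.5385.
dQ_d/dP = −690/P² = −1.0207.
Point elasticity E = (dQ_d/dP)·(P/Q_d) = -1.0207 × 26/92.5385 ≈ -0.287.
|E| ≈ 0.287 < 1, so demand is inelastic.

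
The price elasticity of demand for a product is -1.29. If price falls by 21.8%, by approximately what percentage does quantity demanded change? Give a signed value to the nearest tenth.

28.1

%ΔQ ≈ E × %ΔP = (-1.29) × (-21.8%) ≈ 28.1%.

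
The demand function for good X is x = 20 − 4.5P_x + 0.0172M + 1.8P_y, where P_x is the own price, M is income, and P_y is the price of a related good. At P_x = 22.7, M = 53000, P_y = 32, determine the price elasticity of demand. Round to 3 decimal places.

-0.115

At the given point, x = 20 − 4.5(22.7) + 0.0172(53000) + 1.8(32) = 20 − 102.15 + 911.6 + 57.6 = 887.05.
∂x/∂P_x = −4.5, so E_p = (−4.5)·(22.7/887.05) ≈ -0.115.
|E_p| < 1: demand is inelastic.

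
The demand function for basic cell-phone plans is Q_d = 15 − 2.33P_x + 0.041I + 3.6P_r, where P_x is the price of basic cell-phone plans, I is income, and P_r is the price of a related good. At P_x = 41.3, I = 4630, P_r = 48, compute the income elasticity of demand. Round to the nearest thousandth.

Evaluating quantity at (P_x, I, P_r) gives Q_d = 15 − 2.33(41.3) + 0.041(4630) + 3.6(48) = 15 − 96.229 + 189.83 + 172.8 = 281.401.
∂Q_d/∂I = +0.041, so E_I = 0.041·(4630/281.401) ≈ 0.675.
E_I ∈ (0,1): normal good (necessity).

0.675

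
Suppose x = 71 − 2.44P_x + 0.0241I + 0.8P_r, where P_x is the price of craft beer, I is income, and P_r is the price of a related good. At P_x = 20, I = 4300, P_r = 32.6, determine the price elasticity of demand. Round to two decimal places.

Evaluating quantity at (P_x, I, P_r) gives x = 71 − 2.44(20) + 0.0241(4300) + 0.8(32.6) = 71 − 48.8 + 103.63 + 26.08 = 151.91.
∂x/∂P_x = −2.44, so E_p = (−2.44)·(20/151.91) ≈ -0.32.
|E_p| < 1: demand is inelastic.

-0.32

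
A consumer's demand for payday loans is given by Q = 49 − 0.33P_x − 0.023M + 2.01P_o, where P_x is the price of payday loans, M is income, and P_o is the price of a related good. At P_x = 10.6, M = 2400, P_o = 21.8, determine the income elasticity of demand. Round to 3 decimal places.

Substituting, Q = 49 − 0.33(10.6) − 0.023(2400) + 2.01(21.8) = 49 − 3.498 − 55.2 + 43.818 = 34.12.
∂Q/∂M = −0.023, so E_I = -0.023·(2400/34.12) ≈ -1.618.
E_I < 0: inferior good.

-1.618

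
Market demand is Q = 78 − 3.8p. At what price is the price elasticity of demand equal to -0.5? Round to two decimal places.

Set −bp/(a − bp) = −0.5 ⇒ bp = 0.5(a − bp) ⇒ bp(1+0.5) = 0.5·a.
p = 0.5·78/(3.8·1.5) ≈ 6.84.

6.84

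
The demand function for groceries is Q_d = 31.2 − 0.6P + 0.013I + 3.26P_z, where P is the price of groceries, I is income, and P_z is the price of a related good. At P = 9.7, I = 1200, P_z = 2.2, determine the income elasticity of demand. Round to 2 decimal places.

First evaluate Q_d: 31.2 − 0.6(9.7) + 0.013(1200) + 3.26(2.2) = 31.2 − 5.82 + 15.6 + 7.172 = 48.152.
∂Q_d/∂I = +0.013, so E_I = 0.013·(1200/48.152) ≈ 0.32.
E_I ∈ (0,1): normal good (necessity).

0.32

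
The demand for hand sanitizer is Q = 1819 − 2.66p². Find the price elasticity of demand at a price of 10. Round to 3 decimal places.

-0.343

At p = 10, Q = 1553.
dQ/dp = −2·2.66·p = −53.2.
Point elasticity E = (dQ/dp)·(p/Q) = -53.2 × 10/1553 ≈ -0.343.
|E| < 1, so demand is inelastic at this price.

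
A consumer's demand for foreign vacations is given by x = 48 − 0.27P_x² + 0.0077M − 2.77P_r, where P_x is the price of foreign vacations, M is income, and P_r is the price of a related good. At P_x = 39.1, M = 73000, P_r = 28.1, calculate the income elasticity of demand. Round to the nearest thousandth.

x = 48 − 0.27(39.1)² + 0.0077(73000) − 2.77(28.1) = 48 − 412.7787 + 562.1 − 77.837 = 119.4843.
∂x/∂M = +0.0077, so E_I = 0.0077·(73000/119.4843) ≈ 4.704.
E_I > 1: normal good (luxury).

4.704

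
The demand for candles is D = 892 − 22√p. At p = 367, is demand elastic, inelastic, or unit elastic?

At p = 367, D = 470.5406.
dD/dp = −22/(2√p) = −22/(2·19.1572).
Point elasticity E = (dD/dp)·(p/D) = -0.5742 × 367/470.5406 ≈ -0.448.
|E| ≈ 0.448 < 1, so demand is inelastic.

inelastic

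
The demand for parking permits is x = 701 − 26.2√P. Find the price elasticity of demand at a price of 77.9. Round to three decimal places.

-0.246

At P = 77.9, x = 469.7562.
dx/dP = −26.2/(2√P) = −26.2/(2·8.8261).
Point elasticity E = (dx/dP)·(P/x) = -1.4842 × 77.9/469.7562 ≈ -0.246.
|E| < 1, so demand is inelastic at this price.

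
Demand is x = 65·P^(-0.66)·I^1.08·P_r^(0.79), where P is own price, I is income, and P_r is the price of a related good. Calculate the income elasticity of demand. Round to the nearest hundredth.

For a Cobb–Douglas (constant-elasticity) form x = A·I^α·…, the elasticity with respect to I equals the exponent α at every point.
Here the exponent on I is 1.08, so the income elasticity of demand is 1.08.

1.08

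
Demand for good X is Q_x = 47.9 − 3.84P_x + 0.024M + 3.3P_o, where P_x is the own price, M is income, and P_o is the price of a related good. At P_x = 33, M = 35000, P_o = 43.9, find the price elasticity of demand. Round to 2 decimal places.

-0.14

First evaluate Q_x: 47.9 − 3.84(33) + 0.024(35000) + 3.3(43.9) = 47.9 − 126.72 + 840 + 144.87 = 906.05.
∂Q_x/∂P_x = −3.84, so E_p = (−3.84)·(33/906.05) ≈ -0.14.
|E_p| < 1: demand is inelastic.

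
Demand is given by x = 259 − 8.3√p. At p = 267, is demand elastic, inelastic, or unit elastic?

inelastic

At p = 267, x = 123.3769.
dx/dp = −8.3/(2√p) = −8.3/(2·16.3401).
Point elasticity E = (dx/dp)·(p/x) = -0.254 × 267/123.3769 ≈ -0.550.
|E| ≈ 0.550 < 1, so demand is inelastic.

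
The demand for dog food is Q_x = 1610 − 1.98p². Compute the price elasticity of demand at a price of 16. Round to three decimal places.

-0.919

At p = 16, Q_x = 1103.12.
dQ_x/dp = −2·1.98·p = −63.36.
Point elasticity E = (dQ_x/dp)·(p/Q_x) = -63.36 × 16/1103.12 ≈ -0.919.
|E| < 1, so demand is inelastic at this price.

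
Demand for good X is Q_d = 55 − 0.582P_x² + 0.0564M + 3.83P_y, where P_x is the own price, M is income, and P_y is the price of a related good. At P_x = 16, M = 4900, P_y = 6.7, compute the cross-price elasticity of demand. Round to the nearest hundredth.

0.12

Q_d = 55 − 0.582(16)² + 0.0564(4900) + 3.83(6.7) = 55 − 148.992 + 276.36 + 25.661 = 208.029.
∂Q_d/∂P_y = +3.83, so E_xy = 3.83·(6.7/208.029) ≈ 0.12.
E_xy > 0: the goods are substitutes.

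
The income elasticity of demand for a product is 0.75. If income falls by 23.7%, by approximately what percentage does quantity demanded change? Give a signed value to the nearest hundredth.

%ΔQ ≈ E × %ΔI = (0.75) × (-23.7%) ≈ -17.78%.

-17.78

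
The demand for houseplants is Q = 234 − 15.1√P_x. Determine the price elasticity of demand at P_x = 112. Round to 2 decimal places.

-1.08

At P_x = 112, Q = 74.1966.
dQ/dP_x = −15.1/(2√P_x) = −15.1/(2·10.583).
Point elasticity E = (dQ/dP_x)·(P_x/Q) = -0.7134 × 112/74.1966 ≈ -1.08.
|E| > 1, so demand is elastic at this price.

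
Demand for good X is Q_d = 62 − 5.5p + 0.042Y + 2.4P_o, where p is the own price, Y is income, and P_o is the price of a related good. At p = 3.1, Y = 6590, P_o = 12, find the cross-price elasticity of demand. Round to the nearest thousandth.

Substituting, Q_d = 62 − 5.5(3.1) + 0.042(6590) + 2.4(12) = 62 − 17.05 + 276.78 + 28.8 = 350.53.
∂Q_d/∂P_o = +2.4, so E_xy = 2.4·(12/350.53) ≈ 0.082.
E_xy > 0: the goods are substitutes.

0.082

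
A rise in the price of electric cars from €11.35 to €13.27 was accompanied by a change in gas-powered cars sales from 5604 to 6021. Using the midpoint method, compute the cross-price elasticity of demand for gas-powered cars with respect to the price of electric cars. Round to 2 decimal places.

%ΔQ_x = (6021 − 5604)/[(5604+6021)/2] = 417/5812.5 ≈ 0.0717.
%ΔP_y = (13.27 − 11.35)/[(11.35+13.27)/2] ≈ 0.1560.
E_xy = 0.0717/0.1560 ≈ 0.46.
E_xy > 0, so gas-powered cars and electric cars are substitutes.

0.46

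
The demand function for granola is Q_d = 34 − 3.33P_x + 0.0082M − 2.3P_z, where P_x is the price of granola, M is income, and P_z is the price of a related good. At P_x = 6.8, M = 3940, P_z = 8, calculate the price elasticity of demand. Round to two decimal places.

-0.90

Evaluating quantity at (P_x, M, P_z) gives Q_d = 34 − 3.33(6.8) + 0.0082(3940) − 2.3(8) = 34 − 22.644 + 32.308 − 18.4 = 25.264.
∂Q_d/∂P_x = −3.33, so E_p = (−3.33)·(6.8/25.264) ≈ -0.90.
|E_p| < 1: demand is inelastic.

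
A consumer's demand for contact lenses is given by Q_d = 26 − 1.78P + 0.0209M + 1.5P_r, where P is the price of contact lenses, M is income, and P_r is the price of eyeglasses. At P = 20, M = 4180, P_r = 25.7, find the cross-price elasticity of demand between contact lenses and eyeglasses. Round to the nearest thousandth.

Evaluating quantity at (P, M, P_r) gives Q_d = 26 − 1.78(20) + 0.0209(4180) + 1.5(25.7) = 26 − 35.6 + 87.362 + 38.55 = 116.312.
∂Q_d/∂P_r = +1.5, so E_xy = 1.5·(25.7/116.312) ≈ 0.331.
E_xy > 0: the goods are substitutes.

0.331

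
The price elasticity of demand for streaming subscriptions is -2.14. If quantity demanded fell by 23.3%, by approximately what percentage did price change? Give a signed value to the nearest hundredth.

%ΔQ ≈ E × %ΔP ⇒ %ΔP = %ΔQ / E = (-23.3%)/(-2.14) ≈ 10.89%.

10.89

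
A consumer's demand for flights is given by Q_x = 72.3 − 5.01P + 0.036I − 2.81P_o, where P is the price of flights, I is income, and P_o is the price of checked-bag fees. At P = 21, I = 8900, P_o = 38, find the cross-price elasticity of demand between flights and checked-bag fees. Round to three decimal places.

-0.591

Q_x = 72.3 − 5.01(21) + 0.036(8900) − 2.81(38) = 72.3 − 105.21 + 320.4 − 106.78 = 180.71.
∂Q_x/∂P_o = −2.81, so E_xy = -2.81·(38/180.71) ≈ -0.591.
E_xy < 0: the goods are complements.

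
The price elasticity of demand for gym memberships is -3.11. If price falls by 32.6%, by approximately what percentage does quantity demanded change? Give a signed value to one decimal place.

101.4

%ΔQ ≈ E × %ΔP = (-3.11) × (-32.6%) ≈ 101.4%.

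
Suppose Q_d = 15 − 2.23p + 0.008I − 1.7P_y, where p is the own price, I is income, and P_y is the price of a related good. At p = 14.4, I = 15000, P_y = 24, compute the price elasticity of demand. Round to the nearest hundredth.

-0.52

At the given point, Q_d = 15 − 2.23(14.4) + 0.008(15000) − 1.7(24) = 15 − 32.112 + 120 − 40.8 = 62.088.
∂Q_d/∂p = −2.23, so E_p = (−2.23)·(14.4/62.088) ≈ -0.52.
|E_p| < 1: demand is inelastic.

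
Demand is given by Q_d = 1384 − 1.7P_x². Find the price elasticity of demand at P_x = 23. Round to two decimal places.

-3.71

At P_x = 23, Q_d = 484.7.
dQ_d/dP_x = −2·1.7·P_x = −78.2.
Point elasticity E = (dQ_d/dP_x)·(P_x/Q_d) = -78.2 × 23/484.7 ≈ -3.71.
|E| > 1, so demand is elastic at this price.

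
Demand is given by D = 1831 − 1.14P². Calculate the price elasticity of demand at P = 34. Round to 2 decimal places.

At P = 34, D = 513.16.
dD/dP = −2·1.14·P = −77.52.
Point elasticity E = (dD/dP)·(P/D) = -77.52 × 34/513.16 ≈ -5.14.
|E| > 1, so demand is elastic at this price.

-5.14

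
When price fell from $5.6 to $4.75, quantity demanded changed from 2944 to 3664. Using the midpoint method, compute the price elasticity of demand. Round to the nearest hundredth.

%Δq = (3664 − 2944)/[(2944 + 3664)/2] = 720/3304 ≈ 0.2179.
%ΔP = (4.75 − 5.6)/[(5.6 + 4.75)/2] = -0.85/5.175 ≈ -0.1643.
Arc elasticity E = %Δq/%ΔP ≈ 0.2179/-0.1643 ≈ -1.33.
|E| > 1: demand is elastic over this range.

-1.33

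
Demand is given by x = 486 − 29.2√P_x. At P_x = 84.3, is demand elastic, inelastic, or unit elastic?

At P_x = 84.3, x = 217.9001.
dx/dP_x = −29.2/(2√P_x) = −29.2/(2·9.1815).
Point elasticity E = (dx/dP_x)·(P_x/x) = -1.5902 × 84.3/217.9001 ≈ -0.615.
|E| ≈ 0.615 < 1, so demand is inelastic.

inelastic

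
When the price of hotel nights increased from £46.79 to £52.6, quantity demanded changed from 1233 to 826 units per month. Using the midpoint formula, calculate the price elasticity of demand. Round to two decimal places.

-3.38

%ΔQ = (826 − 1233)/[(1233 + 826)/2] = -407/1029.5 ≈ -0.3953.
%ΔP = (52.6 − 46.79)/[(46.79 + 52.6)/2] = 5.81/49.695 ≈ 0.1169.
Arc elasticity E = %ΔQ/%ΔP ≈ -0.3953/0.1169 ≈ -3.38.
|E| > 1: demand is elastic over this range.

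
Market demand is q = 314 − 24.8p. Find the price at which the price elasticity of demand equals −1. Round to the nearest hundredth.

6.33

For linear demand q = a − bp, E = −bp/(a − bp). |E| = 1 ⇒ bp = a − bp ⇒ p = a/(2b).
p = 314/(2·24.8) ≈ 6.33.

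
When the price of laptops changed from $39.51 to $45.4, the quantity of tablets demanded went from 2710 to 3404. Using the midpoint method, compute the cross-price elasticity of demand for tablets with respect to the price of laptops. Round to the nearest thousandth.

%ΔQ_x = (3404 − 2710)/[(2710+3404)/2] = 694/3057 ≈ 0.2270.
%ΔP_y = (45.4 − 39.51)/[(39.51+45.4)/2] ≈ 0.1387.
E_xy = 0.2270/0.1387 ≈ 1.636.
E_xy > 0, so tablets and laptops are substitutes.

1.636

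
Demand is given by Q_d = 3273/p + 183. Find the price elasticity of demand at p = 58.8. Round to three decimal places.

-0.233

At p = 58.8, Q_d = 238.6633.
dQ_d/dp = −3273/p² = −0.9467.
Point elasticity E = (dQ_d/dp)·(p/Q_d) = -0.9467 × 58.8/238.6633 ≈ -0.233.
|E| < 1, so demand is inelastic at this price.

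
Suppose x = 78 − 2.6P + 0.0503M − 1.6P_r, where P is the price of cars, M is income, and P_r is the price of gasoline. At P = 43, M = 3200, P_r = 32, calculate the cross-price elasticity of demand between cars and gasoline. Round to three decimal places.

First evaluate x: 78 − 2.6(43) + 0.0503(3200) − 1.6(32) = 78 − 111.8 + 160.96 − 51.2 = 75.96.
∂x/∂P_r = −1.6, so E_xy = -1.6·(32/75.96) ≈ -0.674.
E_xy < 0: the goods are complements.

-0.674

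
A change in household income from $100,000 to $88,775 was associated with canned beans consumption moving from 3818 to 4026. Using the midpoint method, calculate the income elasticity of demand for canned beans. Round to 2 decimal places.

%ΔQ = (4026 − 3818)/[(3818+4026)/2] = 208/3922 ≈ 0.0530.
%ΔY = (88,775 − 100,000)/[(100,000+88,775)/2] = -11225/94387.5 ≈ -0.1189.
E_I = %ΔQ/%ΔY ≈ -0.45.
E_I < 0: inferior good.

-0.45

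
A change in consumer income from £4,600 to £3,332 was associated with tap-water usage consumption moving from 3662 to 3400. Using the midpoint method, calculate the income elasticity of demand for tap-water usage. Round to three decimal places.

%ΔQ = (3400 − 3662)/[(3662+3400)/2] = -262/3531 ≈ -0.0742.
%ΔY = (3,332 − 4,600)/[(4,600+3,332)/2] = -1268/3966 ≈ -0.3197.
E_I = %ΔQ/%ΔY ≈ 0.232.
E_I ∈ (0,1): normal good (necessity).

0.232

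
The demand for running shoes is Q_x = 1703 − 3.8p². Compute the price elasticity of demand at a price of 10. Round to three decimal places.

-0.574

At p = 10, Q_x = 1323.
dQ_x/dp = −2·3.8·p = −76.
Point elasticity E = (dQ_x/dp)·(p/Q_x) = -76 × 10/1323 ≈ -0.574.
|E| < 1, so demand is inelastic at this price.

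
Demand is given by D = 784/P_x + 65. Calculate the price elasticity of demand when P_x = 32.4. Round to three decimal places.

At P_x = 32.4, D = 89.1975.
dD/dP_x = −784/P_x² = −0.7468.
Point elasticity E = (dD/dP_x)·(P_x/D) = -0.7468 × 32.4/89.1975 ≈ -0.271.
|E| < 1, so demand is inelastic at this price.

-0.271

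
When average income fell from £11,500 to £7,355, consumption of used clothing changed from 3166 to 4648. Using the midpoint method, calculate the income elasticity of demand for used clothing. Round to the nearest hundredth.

%ΔQ = (4648 − 3166)/[(3166+4648)/2] = 1482/3907 ≈ 0.3793.
%ΔM = (7,355 − 11,500)/[(11,500+7,355)/2] = -4145/9427.5 ≈ -0.4397.
E_I = %ΔQ/%ΔM ≈ -0.86.
E_I < 0: inferior good.

-0.86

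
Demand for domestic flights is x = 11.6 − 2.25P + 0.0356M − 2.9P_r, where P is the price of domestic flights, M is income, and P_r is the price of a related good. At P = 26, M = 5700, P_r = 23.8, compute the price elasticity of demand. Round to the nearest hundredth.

-0.67

x = 11.6 − 2.25(26) + 0.0356(5700) − 2.9(23.8) = 11.6 − 58.5 + 202.92 − 69.02 = 87.
∂x/∂P = −2.25, so E_p = (−2.25)·(26/87) ≈ -0.67.
|E_p| < 1: demand is inelastic.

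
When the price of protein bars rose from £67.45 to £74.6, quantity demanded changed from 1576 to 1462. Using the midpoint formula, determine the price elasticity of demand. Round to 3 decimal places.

-0.746

%ΔQ = (1462 − 1576)/[(1576 + 1462)/2] = -114/1519 ≈ -0.0750.
%ΔP = (74.6 − 67.45)/[(67.45 + 74.6)/2] = 7.15/71.025 ≈ 0.1007.
Arc elasticity E = %ΔQ/%ΔP ≈ -0.0750/0.1007 ≈ -0.746.
|E| < 1: demand is inelastic over this range.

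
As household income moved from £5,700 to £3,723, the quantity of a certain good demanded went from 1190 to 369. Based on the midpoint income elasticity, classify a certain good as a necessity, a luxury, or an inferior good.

luxury

%ΔQ = (369 − 1190)/[(1190+369)/2] = -821/779.5 ≈ -1.0532.
%ΔM = (3,723 − 5,700)/[(5,700+3,723)/2] = -1977/4711.5 ≈ -0.4196.
E_I = %ΔQ/%ΔM ≈ 2.510.
E_I > 1: normal good (luxury).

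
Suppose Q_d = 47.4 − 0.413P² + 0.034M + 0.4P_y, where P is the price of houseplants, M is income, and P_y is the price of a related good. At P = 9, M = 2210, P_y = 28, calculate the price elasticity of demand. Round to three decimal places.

Substituting, Q_d = 47.4 − 0.413(9)² + 0.034(2210) + 0.4(28) = 47.4 − 33.453 + 75.14 + 11.2 = 100.287.
∂Q_d/∂P = −2·0.413·P = -7.434, so E_p = -7.434·(9/100.287) ≈ -0.667.
|E_p| < 1: demand is inelastic.

-0.667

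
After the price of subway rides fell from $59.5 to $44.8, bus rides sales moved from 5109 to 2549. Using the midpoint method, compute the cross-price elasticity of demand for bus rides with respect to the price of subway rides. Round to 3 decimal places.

2.372

%ΔQ_x = (2549 − 5109)/[(5109+2549)/2] = -2560/3829 ≈ -0.6686.
%ΔP_y = (44.8 − 59.5)/[(59.5+44.8)/2] ≈ -0.2819.
E_xy = -0.6686/-0.2819 ≈ 2.372.
E_xy > 0, so bus rides and subway rides are substitutes.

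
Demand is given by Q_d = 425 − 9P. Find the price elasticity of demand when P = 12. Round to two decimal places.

At P = 12, Q_d = 317.
dQ_d/dP = −9.
Point elasticity E = (dQ_d/dP)·(P/Q_d) = -9 × 12/317 ≈ -0.34.
|E| < 1, so demand is inelastic at this price.

-0.34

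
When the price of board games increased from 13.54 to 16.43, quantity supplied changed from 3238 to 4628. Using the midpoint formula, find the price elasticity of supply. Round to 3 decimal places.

1.833

%ΔQ = (4628 − 3238)/[(3238 + 4628)/2] = 1390/3933 ≈ 0.3534.
%Δp = (16.43 − 13.54)/[(13.54 + 16.43)/2] = 2.89/14.985 ≈ 0.1929.
Arc elasticity E = %ΔQ/%Δp ≈ 0.3534/0.1929 ≈ 1.833.
|E| > 1: supply is elastic over this range.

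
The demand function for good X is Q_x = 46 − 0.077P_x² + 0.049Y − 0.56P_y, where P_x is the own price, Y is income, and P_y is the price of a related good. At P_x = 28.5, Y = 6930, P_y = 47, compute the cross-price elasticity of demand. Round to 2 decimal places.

Evaluating quantity at (P_x, Y, P_y) gives Q_x = 46 − 0.077(28.5)² + 0.049(6930) − 0.56(47) = 46 − 62.5433 + 339.57 − 26.32 = 296.7068.
∂Q_x/∂P_y = −0.56, so E_xy = -0.56·(47/296.7068) ≈ -0.09.
E_xy < 0: the goods are complements.

-0.09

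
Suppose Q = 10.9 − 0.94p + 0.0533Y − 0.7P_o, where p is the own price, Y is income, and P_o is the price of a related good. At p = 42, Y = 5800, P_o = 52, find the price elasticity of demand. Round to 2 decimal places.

-0.16

Q = 10.9 − 0.94(42) + 0.0533(5800) − 0.7(52) = 10.9 − 39.48 + 309.14 − 36.4 = 244.16.
∂Q/∂p = −0.94, so E_p = (−0.94)·(42/244.16) ≈ -0.16.
|E_p| < 1: demand is inelastic.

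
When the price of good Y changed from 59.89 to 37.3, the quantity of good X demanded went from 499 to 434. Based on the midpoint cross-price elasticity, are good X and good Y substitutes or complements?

%ΔQ_x = (434 − 499)/[(499+434)/2] = -65/466.5 ≈ -0.1393.
%ΔP_y = (37.3 − 59.89)/[(59.89+37.3)/2] ≈ -0.4649.
E_xy = -0.1393/-0.4649 ≈ 0.300.
E_xy > 0, so the goods are substitutes.

substitutes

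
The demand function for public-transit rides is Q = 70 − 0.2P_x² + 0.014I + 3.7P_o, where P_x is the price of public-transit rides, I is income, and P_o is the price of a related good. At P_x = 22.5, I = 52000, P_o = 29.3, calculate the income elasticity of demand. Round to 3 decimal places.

Substituting, Q = 70 − 0.2(22.5)² + 0.014(52000) + 3.7(29.3) = 70 − 101.25 + 728 + 108.41 = 805.16.
∂Q/∂I = +0.014, so E_I = 0.014·(52000/805.16) ≈ 0.904.
E_I ∈ (0,1): normal good (necessity).

0.904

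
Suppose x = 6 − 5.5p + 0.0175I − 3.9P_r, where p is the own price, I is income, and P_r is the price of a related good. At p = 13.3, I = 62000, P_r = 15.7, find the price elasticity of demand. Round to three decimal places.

-0.076

First evaluate x: 6 − 5.5(13.3) + 0.0175(62000) − 3.9(15.7) = 6 − 73.15 + 1085 − 61.23 = 956.62.
∂x/∂p = −5.5, so E_p = (−5.5)·(13.3/956.62) ≈ -0.076.
|E_p| < 1: demand is inelastic.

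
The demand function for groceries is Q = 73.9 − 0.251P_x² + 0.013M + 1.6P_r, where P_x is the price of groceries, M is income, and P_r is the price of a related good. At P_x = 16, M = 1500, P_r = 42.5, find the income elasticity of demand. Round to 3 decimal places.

0.201

At the given point, Q = 73.9 − 0.251(16)² + 0.013(1500) + 1.6(42.5) = 73.9 − 64.256 + 19.5 + 68 = 97.144.
∂Q/∂M = +0.013, so E_I = 0.013·(1500/97.144) ≈ 0.201.
E_I ∈ (0,1): normal good (necessity).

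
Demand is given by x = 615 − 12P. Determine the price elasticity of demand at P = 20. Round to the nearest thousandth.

-0.640

At P = 20, x = 375.
dx/dP = −12.
Point elasticity E = (dx/dP)·(P/x) = -12 × 20/375 ≈ -0.640.
|E| < 1, so demand is inelastic at this price.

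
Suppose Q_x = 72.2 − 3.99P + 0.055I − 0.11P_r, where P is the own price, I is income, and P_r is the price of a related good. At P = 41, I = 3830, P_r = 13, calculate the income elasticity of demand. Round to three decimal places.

First evaluate Q_x: 72.2 − 3.99(41) + 0.055(3830) − 0.11(13) = 72.2 − 163.59 + 210.65 − 1.43 = 117.83.
∂Q_x/∂I = +0.055, so E_I = 0.055·(3830/117.83) ≈ 1.788.
E_I > 1: normal good (luxury).

1.788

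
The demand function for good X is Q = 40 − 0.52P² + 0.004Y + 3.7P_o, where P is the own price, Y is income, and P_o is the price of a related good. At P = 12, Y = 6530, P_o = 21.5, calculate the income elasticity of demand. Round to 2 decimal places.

Substituting, Q = 40 − 0.52(12)² + 0.004(6530) + 3.7(21.5) = 40 − 74.88 + 26.12 + 79.55 = 70.79.
∂Q/∂Y = +0.004, so E_I = 0.004·(6530/70.79) ≈ 0.37.
E_I ∈ (0,1): normal good (necessity).

0.37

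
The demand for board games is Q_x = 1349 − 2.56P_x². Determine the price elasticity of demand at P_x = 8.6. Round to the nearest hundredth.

At P_x = 8.6, Q_x = 1159.6624.
dQ_x/dP_x = −2·2.56·P_x = −44.032.
Point elasticity E = (dQ_x/dP_x)·(P_x/Q_x) = -44.032 × 8.6/1159.6624 ≈ -0.33.
|E| < 1, so demand is inelastic at this price.

-0.33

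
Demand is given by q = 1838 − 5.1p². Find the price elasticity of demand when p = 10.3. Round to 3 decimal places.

-0.834

At p = 10.3, q = 1296.941.
dq/dp = −2·5.1·p = −105.06.
Point elasticity E = (dq/dp)·(p/q) = -105.06 × 10.3/1296.941 ≈ -0.834.
|E| < 1, so demand is inelastic at this price.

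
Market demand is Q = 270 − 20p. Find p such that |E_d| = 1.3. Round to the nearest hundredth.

7.63

Set −bp/(a − bp) = −1.3 ⇒ bp = 1.3(a − bp) ⇒ bp(1+1.3) = 1.3·a.
p = 1.3·270/(20·2.3) ≈ 7.63.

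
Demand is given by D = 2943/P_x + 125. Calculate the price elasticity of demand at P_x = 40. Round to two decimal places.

At P_x = 40, D = 198.575.
dD/dP_x = −2943/P_x² = −1.8394.
Point elasticity E = (dD/dP_x)·(P_x/D) = -1.8394 × 40/198.575 ≈ -0.37.
|E| < 1, so demand is inelastic at this price.

-0.37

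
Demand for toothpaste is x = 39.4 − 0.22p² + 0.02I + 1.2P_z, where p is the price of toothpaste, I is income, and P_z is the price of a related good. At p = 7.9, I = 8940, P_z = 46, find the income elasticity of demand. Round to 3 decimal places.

Evaluating quantity at (p, I, P_z) gives x = 39.4 − 0.22(7.9)² + 0.02(8940) + 1.2(46) = 39.4 − 13.7302 + 178.8 + 55.2 = 259.6698.
∂x/∂I = +0.02, so E_I = 0.02·(8940/259.6698) ≈ 0.689.
E_I ∈ (0,1): normal good (necessity).

0.689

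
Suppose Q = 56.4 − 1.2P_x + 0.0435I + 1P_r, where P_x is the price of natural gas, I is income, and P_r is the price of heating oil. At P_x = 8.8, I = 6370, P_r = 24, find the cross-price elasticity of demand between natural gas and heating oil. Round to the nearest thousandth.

Evaluating quantity at (P_x, I, P_r) gives Q = 56.4 − 1.2(8.8) + 0.0435(6370) + 1(24) = 56.4 − 10.56 + 277.095 + 24 = 346.935.
∂Q/∂P_r = +1, so E_xy = 1·(24/346.935) ≈ 0.069.
E_xy > 0: the goods are substitutes.

0.069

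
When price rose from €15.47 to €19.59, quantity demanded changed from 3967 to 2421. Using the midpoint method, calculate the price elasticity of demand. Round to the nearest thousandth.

-2.059

%Δq = (2421 − 3967)/[(3967 + 2421)/2] = -1546/3194 ≈ -0.4840.
%ΔP = (19.59 − 15.47)/[(15.47 + 19.59)/2] = 4.12/17.53 ≈ 0.2350.
Arc elasticity E = %Δq/%ΔP ≈ -0.4840/0.2350 ≈ -2.059.
|E| > 1: demand is elastic over this range.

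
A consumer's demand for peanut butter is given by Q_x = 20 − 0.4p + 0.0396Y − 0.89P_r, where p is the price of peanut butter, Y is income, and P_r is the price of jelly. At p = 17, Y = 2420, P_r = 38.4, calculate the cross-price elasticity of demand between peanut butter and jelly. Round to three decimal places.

Q_x = 20 − 0.4(17) + 0.0396(2420) − 0.89(38.4) = 20 − 6.8 + 95.832 − 34.176 = 74.856.
∂Q_x/∂P_r = −0.89, so E_xy = -0.89·(38.4/74.856) ≈ -0.457.
E_xy < 0: the goods are complements.

-0.457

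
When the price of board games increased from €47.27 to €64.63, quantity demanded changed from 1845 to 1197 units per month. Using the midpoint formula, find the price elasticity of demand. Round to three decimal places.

%Δq = (1197 − 1845)/[(1845 + 1197)/2] = -648/1521 ≈ -0.4260.
%Δp = (64.63 − 47.27)/[(47.27 + 64.63)/2] = 17.36/55.95 ≈ 0.3103.
Arc elasticity E = %Δq/%Δp ≈ -0.4260/0.3103 ≈ -1.373.
|E| > 1: demand is elastic over this range.

-1.373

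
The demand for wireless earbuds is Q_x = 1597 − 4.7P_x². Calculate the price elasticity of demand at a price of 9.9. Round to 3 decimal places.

At P_x = 9.9, Q_x = 1136.353.
dQ_x/dP_x = −2·4.7·P_x = −93.06.
Point elasticity E = (dQ_x/dP_x)·(P_x/Q_x) = -93.06 × 9.9/1136.353 ≈ -0.811.
|E| < 1, so demand is inelastic at this price.

-0.811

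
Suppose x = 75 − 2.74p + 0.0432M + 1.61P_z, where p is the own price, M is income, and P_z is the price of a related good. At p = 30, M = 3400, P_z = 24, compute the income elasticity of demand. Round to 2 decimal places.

0.82

Evaluating quantity at (p, M, P_z) gives x = 75 − 2.74(30) + 0.0432(3400) + 1.61(24) = 75 − 82.2 + 146.88 + 38.64 = 178.32.
∂x/∂M = +0.0432, so E_I = 0.0432·(3400/178.32) ≈ 0.82.
E_I ∈ (0,1): normal good (necessity).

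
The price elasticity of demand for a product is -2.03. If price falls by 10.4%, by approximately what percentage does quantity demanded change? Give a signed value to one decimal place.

21.1

%ΔQ ≈ E × %ΔP = (-2.03) × (-10.4%) ≈ 21.1%.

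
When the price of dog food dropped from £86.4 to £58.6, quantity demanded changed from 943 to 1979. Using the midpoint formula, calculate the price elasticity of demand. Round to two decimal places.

%ΔQ = (1979 − 943)/[(943 + 1979)/2] = 1036/1461 ≈ 0.7091.
%ΔP = (58.6 − 86.4)/[(86.4 + 58.6)/2] = -27.8/72.5 ≈ -0.3834.
Arc elasticity E = %ΔQ/%ΔP ≈ 0.7091/-0.3834 ≈ -1.85.
|E| > 1: demand is elastic over this range.

-1.85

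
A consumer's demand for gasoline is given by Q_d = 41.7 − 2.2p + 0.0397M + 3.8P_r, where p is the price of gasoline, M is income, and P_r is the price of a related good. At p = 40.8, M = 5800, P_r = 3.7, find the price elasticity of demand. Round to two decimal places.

First evaluate Q_d: 41.7 − 2.2(40.8) + 0.0397(5800) + 3.8(3.7) = 41.7 − 89.76 + 230.26 + 14.06 = 196.26.
∂Q_d/∂p = −2.2, so E_p = (−2.2)·(40.8/196.26) ≈ -0.46.
|E_p| < 1: demand is inelastic.

-0.46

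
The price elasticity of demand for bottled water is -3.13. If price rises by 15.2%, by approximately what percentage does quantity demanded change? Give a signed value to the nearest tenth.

%ΔQ ≈ E × %ΔP = (-3.13) × (15.2%) ≈ -47.6%.

-47.6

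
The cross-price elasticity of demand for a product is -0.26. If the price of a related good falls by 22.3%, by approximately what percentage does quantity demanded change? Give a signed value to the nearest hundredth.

5.80

%ΔQ ≈ E × %ΔP_y = (-0.26) × (-22.3%) ≈ 5.80%.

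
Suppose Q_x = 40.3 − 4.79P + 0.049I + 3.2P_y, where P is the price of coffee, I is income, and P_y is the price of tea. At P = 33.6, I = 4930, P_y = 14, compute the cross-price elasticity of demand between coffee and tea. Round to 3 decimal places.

0.270

First evaluate Q_x: 40.3 − 4.79(33.6) + 0.049(4930) + 3.2(14) = 40.3 − 160.944 + 241.57 + 44.8 = 165.726.
∂Q_x/∂P_y = +3.2, so E_xy = 3.2·(14/165.726) ≈ 0.270.
E_xy > 0: the goods are substitutes.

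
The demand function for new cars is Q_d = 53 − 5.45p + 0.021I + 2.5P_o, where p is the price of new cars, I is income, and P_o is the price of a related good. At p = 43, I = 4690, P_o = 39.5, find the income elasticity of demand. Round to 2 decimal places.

6.20

At the given point, Q_d = 53 − 5.45(43) + 0.021(4690) + 2.5(39.5) = 53 − 234.35 + 98.49 + 98.75 = 15.89.
∂Q_d/∂I = +0.021, so E_I = 0.021·(4690/15.89) ≈ 6.20.
E_I > 1: normal good (luxury).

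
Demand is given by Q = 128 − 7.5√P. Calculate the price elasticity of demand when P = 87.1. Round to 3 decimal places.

At P = 87.1, Q = 58.0045.
dQ/dP = −7.5/(2√P) = −7.5/(2·9.3327).
Point elasticity E = (dQ/dP)·(P/Q) = -0.4018 × 87.1/58.0045 ≈ -0.603.
|E| < 1, so demand is inelastic at this price.

-0.603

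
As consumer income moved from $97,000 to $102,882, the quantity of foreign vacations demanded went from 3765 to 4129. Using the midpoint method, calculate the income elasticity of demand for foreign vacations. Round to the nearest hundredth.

%ΔQ = (4129 − 3765)/[(3765+4129)/2] = 364/3947 ≈ 0.0922.
%ΔI = (102,882 − 97,000)/[(97,000+102,882)/2] = 5882/99941 ≈ 0.0589.
E_I = %ΔQ/%ΔI ≈ 1.57.
E_I > 1: normal good (luxury).

1.57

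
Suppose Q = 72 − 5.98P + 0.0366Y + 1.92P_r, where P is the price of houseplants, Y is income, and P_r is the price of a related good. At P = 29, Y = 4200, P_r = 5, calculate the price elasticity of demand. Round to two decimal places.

Q = 72 − 5.98(29) + 0.0366(4200) + 1.92(5) = 72 − 173.42 + 153.72 + 9.6 = 61.9.
∂Q/∂P = −5.98, so E_p = (−5.98)·(29/61.9) ≈ -2.80.
|E_p| > 1: demand is elastic.

-2.80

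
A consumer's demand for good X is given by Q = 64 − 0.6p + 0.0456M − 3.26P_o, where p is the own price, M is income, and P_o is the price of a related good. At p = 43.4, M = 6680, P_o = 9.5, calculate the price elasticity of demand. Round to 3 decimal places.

Substituting, Q = 64 − 0.6(43.4) + 0.0456(6680) − 3.26(9.5) = 64 − 26.04 + 304.608 − 30.97 = 311.598.
∂Q/∂p = −0.6, so E_p = (−0.6)·(43.4/311.598) ≈ -0.084.
|E_p| < 1: demand is inelastic.

-0.084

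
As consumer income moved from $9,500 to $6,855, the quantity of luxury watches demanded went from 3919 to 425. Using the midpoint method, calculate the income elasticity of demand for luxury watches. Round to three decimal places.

4.973

%ΔQ = (425 − 3919)/[(3919+425)/2] = -3494/2172 ≈ -1.6087.
%ΔI = (6,855 − 9,500)/[(9,500+6,855)/2] = -2645/8177.5 ≈ -0.3234.
E_I = %ΔQ/%ΔI ≈ 4.973.
E_I > 1: normal good (luxury).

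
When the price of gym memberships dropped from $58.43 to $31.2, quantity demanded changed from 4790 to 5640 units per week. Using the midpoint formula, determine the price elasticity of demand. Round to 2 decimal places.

%Δq = (5640 − 4790)/[(4790 + 5640)/2] = 850/5215 ≈ 0.1630.
%Δp = (31.2 − 58.43)/[(58.43 + 31.2)/2] = -27.23/44.815 ≈ -0.6076.
Arc elasticity E = %Δq/%Δp ≈ 0.1630/-0.6076 ≈ -0.27.
|E| < 1: demand is inelastic over this range.

-0.27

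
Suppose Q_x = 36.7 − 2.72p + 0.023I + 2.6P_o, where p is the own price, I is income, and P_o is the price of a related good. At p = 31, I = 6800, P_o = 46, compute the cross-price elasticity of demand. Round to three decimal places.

Evaluating quantity at (p, I, P_o) gives Q_x = 36.7 − 2.72(31) + 0.023(6800) + 2.6(46) = 36.7 − 84.32 + 156.4 + 119.6 = 228.38.
∂Q_x/∂P_o = +2.6, so E_xy = 2.6·(46/228.38) ≈ 0.524.
E_xy > 0: the goods are substitutes.

0.524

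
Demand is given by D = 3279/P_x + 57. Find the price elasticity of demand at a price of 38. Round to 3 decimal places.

At P_x = 38, D = 143.2895.
dD/dP_x = −3279/P_x² = −2.2708.
Point elasticity E = (dD/dP_x)·(P_x/D) = -2.2708 × 38/143.2895 ≈ -0.602.
|E| < 1, so demand is inelastic at this price.

-0.602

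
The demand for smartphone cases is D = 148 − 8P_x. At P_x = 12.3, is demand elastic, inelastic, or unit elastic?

At P_x = 12.3, D = 49.6.
dD/dP_x = −8.
Point elasticity E = (dD/dP_x)·(P_x/D) = -8 × 12.3/49.6 ≈ -1.984.
|E| ≈ 1.984 > 1, so demand is elastic.

elastic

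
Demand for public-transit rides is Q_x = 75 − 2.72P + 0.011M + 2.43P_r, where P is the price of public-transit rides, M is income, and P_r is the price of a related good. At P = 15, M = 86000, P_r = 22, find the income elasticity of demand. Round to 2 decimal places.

Evaluating quantity at (P, M, P_r) gives Q_x = 75 − 2.72(15) + 0.011(86000) + 2.43(22) = 75 − 40.8 + 946 + 53.46 = 1033.66.
∂Q_x/∂M = +0.011, so E_I = 0.011·(86000/1033.66) ≈ 0.92.
E_I ∈ (0,1): normal good (necessity).

0.92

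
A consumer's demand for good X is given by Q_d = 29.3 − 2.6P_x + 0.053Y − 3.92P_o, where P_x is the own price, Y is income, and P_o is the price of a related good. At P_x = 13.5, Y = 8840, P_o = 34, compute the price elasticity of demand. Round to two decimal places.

Evaluating quantity at (P_x, Y, P_o) gives Q_d = 29.3 − 2.6(13.5) + 0.053(8840) − 3.92(34) = 29.3 − 35.1 + 468.52 − 133.28 = 329.44.
∂Q_d/∂P_x = −2.6, so E_p = (−2.6)·(13.5/329.44) ≈ -0.11.
|E_p| < 1: demand is inelastic.

-0.11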